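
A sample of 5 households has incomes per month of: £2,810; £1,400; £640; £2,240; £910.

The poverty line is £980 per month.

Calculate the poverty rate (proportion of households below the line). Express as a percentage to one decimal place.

40.0%

2 of the 5 households have income below £980.
H = 2/5 = 40.0%.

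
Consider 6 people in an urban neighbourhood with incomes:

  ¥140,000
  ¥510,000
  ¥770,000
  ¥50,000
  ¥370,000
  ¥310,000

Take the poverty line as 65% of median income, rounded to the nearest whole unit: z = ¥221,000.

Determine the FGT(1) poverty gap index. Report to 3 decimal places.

0.190

Poor units: ¥50,000, ¥140,000 (q = 2 of N = 6).
Normalized shortfalls: (221000−50000)/221000 = 0.7738; (221000−140000)/221000 = 0.3665.
Sum of shortfalls = 1.140271; P₁ averages over all N: 1.140271 / 6 = 0.190.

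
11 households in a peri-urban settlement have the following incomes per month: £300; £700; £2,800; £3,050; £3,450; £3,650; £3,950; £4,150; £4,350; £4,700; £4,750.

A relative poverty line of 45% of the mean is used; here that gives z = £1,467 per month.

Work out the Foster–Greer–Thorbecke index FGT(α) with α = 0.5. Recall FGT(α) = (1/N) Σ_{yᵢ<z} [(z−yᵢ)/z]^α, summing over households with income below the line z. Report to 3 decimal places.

Below z: £300, £700 (q = 2 of N = 11).
Relative gaps: (1467−300)/1467 = 0.7955; (1467−700)/1467 = 0.5228.
Raised to α = 0.5: 0.89191; 0.72307.
Sum = 1.614982; FGT(0.5) = 1.614982 / 11 = 0.147.

0.147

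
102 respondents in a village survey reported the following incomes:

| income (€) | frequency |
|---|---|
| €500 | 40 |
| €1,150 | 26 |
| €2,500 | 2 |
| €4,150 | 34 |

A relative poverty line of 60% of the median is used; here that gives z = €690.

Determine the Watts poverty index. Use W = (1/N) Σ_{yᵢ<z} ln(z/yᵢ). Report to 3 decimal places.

0.126

Incomes under z: 40×€500 (q = 40 of N = 102).
Log gaps: ln(690/500) = 0.3221 (×40).
W = 12.883340 / 102 = 0.126.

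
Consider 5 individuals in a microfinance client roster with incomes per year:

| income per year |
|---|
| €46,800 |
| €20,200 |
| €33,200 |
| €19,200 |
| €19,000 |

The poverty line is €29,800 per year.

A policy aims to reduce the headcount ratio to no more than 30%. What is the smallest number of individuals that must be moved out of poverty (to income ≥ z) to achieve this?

Currently q = 3 of N = 5 are below the line (H = 0.600).
A headcount ratio of at most 30% allows at most ⌊0.30 × 5⌋ = 1 poor individuals.
So at least 3 − 1 = 2 must be lifted.

2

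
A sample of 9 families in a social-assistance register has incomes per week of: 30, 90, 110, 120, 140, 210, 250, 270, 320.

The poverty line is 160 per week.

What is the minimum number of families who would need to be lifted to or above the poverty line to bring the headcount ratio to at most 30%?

Currently q = 5 of N = 9 are below the line (H = 0.556).
A headcount ratio of at most 30% allows at most ⌊0.30 × 9⌋ = 2 poor families.
So at least 5 − 2 = 3 must be lifted.

3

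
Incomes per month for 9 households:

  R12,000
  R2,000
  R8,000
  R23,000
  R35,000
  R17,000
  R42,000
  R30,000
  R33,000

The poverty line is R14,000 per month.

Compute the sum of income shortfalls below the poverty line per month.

Incomes under z: R2,000, R8,000, R12,000 (q = 3 of N = 9).
Individual gaps: 14000−2000 = 12000; 14000−8000 = 6000; 14000−12000 = 2000.
Aggregate gap = R20,000.

R20,000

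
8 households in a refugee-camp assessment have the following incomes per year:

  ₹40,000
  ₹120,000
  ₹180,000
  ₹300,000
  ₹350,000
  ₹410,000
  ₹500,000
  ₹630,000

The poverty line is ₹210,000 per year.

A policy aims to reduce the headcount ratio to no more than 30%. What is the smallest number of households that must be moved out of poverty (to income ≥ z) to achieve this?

1

3 of the 8 households are poor, so H = 3/8 = 0.375.
A headcount ratio of at most 30% allows at most ⌊0.30 × 8⌋ = 2 poor households.
So at least 3 − 2 = 1 must be lifted.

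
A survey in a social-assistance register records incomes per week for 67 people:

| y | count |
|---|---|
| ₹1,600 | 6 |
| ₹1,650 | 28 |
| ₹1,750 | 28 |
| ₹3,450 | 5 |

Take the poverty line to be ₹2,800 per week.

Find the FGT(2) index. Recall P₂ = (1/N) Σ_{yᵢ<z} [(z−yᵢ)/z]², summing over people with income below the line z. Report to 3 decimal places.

Below z: 6×₹1,600, 28×₹1,650, 28×₹1,750 (q = 62 of N = 67).
Shortfall ratios: (2800−1600)/2800 = 0.4286 (×6); (2800−1650)/2800 = 0.4107 (×28); (2800−1750)/2800 = 0.3750 (×28).
Squared: 0.1837 (×6); 0.1687 (×28); 0.1406 (×28).
Sum = 9.762755; P₂ = 9.762755 / 67 = 0.146.

0.146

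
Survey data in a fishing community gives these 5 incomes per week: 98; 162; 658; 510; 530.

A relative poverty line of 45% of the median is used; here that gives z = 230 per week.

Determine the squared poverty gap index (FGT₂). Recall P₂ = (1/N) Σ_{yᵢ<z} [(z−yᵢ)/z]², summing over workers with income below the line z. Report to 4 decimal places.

0.0834

Below z: 98, 162 (q = 2 of N = 5).
Gap ratios (z−y)/z: (230−98)/230 = 0.5739; (230−162)/230 = 0.2957.
Squared: 0.3294; 0.0874.
Sum = 0.416786; P₂ = 0.416786 / 5 = 0.0834.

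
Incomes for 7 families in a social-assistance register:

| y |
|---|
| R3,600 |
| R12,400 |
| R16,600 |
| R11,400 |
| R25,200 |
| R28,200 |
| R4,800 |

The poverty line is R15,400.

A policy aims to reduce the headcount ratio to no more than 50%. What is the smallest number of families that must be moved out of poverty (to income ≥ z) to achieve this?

1

4 of the 7 families are poor, so H = 4/7 = 0.571.
A headcount ratio of at most 50% allows at most ⌊0.50 × 7⌋ = 3 poor families.
So at least 4 − 3 = 1 must be lifted.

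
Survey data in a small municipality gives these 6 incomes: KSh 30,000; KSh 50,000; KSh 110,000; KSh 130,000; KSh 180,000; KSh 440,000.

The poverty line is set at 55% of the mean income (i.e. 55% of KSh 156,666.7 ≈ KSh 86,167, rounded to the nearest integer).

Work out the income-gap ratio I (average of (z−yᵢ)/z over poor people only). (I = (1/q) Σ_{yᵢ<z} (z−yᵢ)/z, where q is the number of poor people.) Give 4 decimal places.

Poor units: KSh 30,000, KSh 50,000 (q = 2 of N = 6).
Shortfall ratios (z−y)/z: 0.6518, 0.4197; sum = 1.071570.
I averages over the q = 2 poor units only: 1.071570 / 2 = 0.5358.

0.5358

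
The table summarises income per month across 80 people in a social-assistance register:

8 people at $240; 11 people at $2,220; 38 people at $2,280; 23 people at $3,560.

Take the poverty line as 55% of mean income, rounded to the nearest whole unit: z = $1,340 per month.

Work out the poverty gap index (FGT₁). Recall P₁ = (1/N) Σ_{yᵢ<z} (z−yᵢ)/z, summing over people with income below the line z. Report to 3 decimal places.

0.082

Incomes under z: 8×$240 (q = 8 of N = 80).
Relative gaps: (1340−240)/1340 = 0.8209 (×8).
Σ = 6.567164. Dividing by the full population N = 80 gives P₁ = 0.082.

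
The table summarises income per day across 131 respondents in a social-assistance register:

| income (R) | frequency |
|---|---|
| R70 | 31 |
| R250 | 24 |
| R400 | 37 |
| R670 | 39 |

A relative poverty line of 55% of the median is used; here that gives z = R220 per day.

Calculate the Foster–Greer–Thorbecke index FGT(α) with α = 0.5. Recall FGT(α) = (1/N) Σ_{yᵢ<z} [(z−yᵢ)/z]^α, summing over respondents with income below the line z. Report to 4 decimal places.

Incomes under z: 31×R70 (q = 31 of N = 131).
Normalized shortfalls: (220−70)/220 = 0.6818 (×31).
Raised to α = 0.5: 0.82572 (×31).
Sum = 25.597408; FGT(0.5) = 25.597408 / 131 = 0.1954.

0.1954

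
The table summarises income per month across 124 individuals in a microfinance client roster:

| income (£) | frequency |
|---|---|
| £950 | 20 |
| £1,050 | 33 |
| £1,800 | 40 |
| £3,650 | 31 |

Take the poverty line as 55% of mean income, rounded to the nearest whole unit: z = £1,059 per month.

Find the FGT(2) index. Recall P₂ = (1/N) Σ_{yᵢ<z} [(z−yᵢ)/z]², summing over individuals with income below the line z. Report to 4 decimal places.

Incomes under z: 20×£950, 33×£1,050 (q = 53 of N = 124).
Normalized shortfalls: (1059−950)/1059 = 0.1029 (×20); (1059−1050)/1059 = 0.0085 (×33).
Squared: 0.0106 (×20); 0.0001 (×33).
Sum = 0.214264; P₂ = 0.214264 / 124 = 0.0017.

0.0017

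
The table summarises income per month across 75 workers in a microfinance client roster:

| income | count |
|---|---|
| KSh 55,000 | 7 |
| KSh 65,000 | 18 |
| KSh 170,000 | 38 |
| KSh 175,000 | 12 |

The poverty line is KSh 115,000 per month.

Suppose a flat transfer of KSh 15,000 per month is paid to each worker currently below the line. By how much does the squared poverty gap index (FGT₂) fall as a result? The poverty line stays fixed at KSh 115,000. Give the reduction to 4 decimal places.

0.0343

Before: below the line — 7×KSh 55,000, 18×KSh 65,000; squared poverty gap index (FGT₂) = 0.070775.
After the KSh 15,000 transfer: below the line — 7×KSh 70,000, 18×KSh 80,000; squared poverty gap index (FGT₂) = 0.036522.
Reduction = 0.070775 − 0.036522 = 0.0343.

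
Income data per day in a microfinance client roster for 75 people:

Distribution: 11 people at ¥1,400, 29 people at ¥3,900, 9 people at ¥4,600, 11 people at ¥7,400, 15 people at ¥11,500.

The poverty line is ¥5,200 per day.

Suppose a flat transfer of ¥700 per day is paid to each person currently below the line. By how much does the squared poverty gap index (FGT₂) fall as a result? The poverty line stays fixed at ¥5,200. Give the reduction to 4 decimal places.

Before: below the line — 11×¥1,400, 29×¥3,900, 9×¥4,600; squared poverty gap index (FGT₂) = 0.104088.
After the ¥700 transfer: below the line — 11×¥2,100, 29×¥4,600; squared poverty gap index (FGT₂) = 0.057273.
Reduction = 0.104088 − 0.057273 = 0.0468.

0.0468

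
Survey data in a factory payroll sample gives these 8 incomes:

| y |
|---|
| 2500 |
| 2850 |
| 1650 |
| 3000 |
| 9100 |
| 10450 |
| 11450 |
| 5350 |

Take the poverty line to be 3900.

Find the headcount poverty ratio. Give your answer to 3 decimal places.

0.500

4 of the 8 families have income below 3900.
H = 4/8 = 0.500.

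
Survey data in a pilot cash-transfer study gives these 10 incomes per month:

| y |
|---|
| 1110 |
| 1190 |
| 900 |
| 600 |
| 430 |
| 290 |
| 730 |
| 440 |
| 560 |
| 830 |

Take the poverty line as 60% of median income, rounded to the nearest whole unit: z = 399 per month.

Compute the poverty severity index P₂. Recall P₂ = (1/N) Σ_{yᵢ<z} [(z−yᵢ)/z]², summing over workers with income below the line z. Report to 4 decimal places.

0.0075

Poor units: 290 (q = 1 of N = 10).
Relative gaps: (399−290)/399 = 0.2732.
Squared: 0.0746.
Sum = 0.074629; P₂ = 0.074629 / 10 = 0.0075.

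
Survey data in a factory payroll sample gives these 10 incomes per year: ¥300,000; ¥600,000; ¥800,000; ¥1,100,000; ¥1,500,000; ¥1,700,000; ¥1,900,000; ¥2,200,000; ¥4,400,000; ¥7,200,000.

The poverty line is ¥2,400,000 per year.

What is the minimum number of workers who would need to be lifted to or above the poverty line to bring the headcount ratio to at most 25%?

6

8 of the 10 workers are poor, so H = 8/10 = 0.800.
A headcount ratio of at most 25% allows at most ⌊0.25 × 10⌋ = 2 poor workers.
So at least 8 − 2 = 6 must be lifted.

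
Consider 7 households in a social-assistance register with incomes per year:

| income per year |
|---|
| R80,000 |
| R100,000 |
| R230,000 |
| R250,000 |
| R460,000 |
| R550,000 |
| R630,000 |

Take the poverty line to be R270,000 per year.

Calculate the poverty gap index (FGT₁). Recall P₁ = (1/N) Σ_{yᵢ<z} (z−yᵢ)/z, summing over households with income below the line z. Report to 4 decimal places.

0.2222

Below the line: R80,000, R100,000, R230,000, R250,000 (q = 4 of N = 7).
Relative gaps: (270000−80000)/270000 = 0.7037; (270000−100000)/270000 = 0.6296; (270000−230000)/270000 = 0.1481; (270000−250000)/270000 = 0.0741.
Σ = 1.555556. Dividing by the full population N = 7 gives P₁ = 0.2222.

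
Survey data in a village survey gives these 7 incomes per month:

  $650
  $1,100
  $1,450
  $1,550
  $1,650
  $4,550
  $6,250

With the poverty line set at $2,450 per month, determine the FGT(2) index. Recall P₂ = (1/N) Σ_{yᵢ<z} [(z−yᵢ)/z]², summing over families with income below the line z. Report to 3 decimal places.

Below z: $650, $1,100, $1,450, $1,550, $1,650 (q = 5 of N = 7).
Shortfall ratios: (2450−650)/2450 = 0.7347; (2450−1100)/2450 = 0.5510; (2450−1450)/2450 = 0.4082; (2450−1550)/2450 = 0.3673; (2450−1650)/2450 = 0.3265.
Squared: 0.5398; 0.3036; 0.1666; 0.1349; 0.1066.
Sum = 1.251562; P₂ = 1.251562 / 7 = 0.179.

0.179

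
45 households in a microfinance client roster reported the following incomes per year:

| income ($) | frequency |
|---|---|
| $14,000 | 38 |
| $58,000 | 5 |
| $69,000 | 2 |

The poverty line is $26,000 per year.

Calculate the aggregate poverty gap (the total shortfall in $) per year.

Poor units: 38×$14,000 (q = 38 of N = 45).
Individual gaps: 38×(26000−14000) = 456000.
Aggregate gap = $456,000.

$456,000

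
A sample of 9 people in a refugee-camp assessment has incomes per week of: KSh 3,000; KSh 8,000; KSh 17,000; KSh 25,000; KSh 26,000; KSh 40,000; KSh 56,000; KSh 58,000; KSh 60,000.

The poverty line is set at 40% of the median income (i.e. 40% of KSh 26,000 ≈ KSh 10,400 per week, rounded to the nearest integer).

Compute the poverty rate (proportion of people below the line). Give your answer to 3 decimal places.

0.222

2 of the 9 people have income below KSh 10,400.
H = 2/9 = 0.222.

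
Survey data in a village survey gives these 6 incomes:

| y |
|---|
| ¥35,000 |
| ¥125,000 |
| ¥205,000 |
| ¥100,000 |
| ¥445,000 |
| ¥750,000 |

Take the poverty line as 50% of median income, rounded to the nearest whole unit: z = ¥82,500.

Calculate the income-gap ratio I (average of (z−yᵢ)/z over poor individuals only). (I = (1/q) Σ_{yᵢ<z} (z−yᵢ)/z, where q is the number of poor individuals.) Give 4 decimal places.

0.5758

Below the line: ¥35,000 (q = 1 of N = 6).
Shortfall ratios (z−y)/z: 0.5758; sum = 0.575758.
I averages over the q = 1 poor units only: 0.575758 / 1 = 0.5758.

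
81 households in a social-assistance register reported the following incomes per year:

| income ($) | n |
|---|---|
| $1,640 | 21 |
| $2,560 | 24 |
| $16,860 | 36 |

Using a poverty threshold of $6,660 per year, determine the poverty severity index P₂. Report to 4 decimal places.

Below the line: 21×$1,640, 24×$2,560 (q = 45 of N = 81).
Relative gaps: (6660−1640)/6660 = 0.7538 (×21); (6660−2560)/6660 = 0.6156 (×24).
Squared: 0.5681 (×21); 0.3790 (×24).
Sum = 21.026621; P₂ = 21.026621 / 81 = 0.2596.

0.2596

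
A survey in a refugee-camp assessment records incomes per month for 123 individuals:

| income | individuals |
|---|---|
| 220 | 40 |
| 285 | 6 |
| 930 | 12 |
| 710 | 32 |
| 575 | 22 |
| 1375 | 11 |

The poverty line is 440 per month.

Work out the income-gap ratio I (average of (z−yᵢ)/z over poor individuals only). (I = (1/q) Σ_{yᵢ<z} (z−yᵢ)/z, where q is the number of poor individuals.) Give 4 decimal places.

Below the line: 40×220, 6×285 (q = 46 of N = 123).
Relative gaps: 0.5000 (×40), 0.3523 (×6); sum = 22.113636.
I averages over the q = 46 poor units only: 22.113636 / 46 = 0.4807.

0.4807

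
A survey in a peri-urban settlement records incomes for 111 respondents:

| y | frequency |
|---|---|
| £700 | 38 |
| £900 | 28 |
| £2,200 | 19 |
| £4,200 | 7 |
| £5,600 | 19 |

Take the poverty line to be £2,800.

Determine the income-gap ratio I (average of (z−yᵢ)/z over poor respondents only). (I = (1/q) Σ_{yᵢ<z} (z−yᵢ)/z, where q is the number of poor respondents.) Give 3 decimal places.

0.607

Below z: 38×£700, 28×£900, 19×£2,200 (q = 85 of N = 111).
Shortfall ratios (z−y)/z: 0.7500 (×38), 0.6786 (×28), 0.2143 (×19); sum = 51.571429.
The income-gap ratio divides by q (the poor only): 51.571429 / 85 = 0.607.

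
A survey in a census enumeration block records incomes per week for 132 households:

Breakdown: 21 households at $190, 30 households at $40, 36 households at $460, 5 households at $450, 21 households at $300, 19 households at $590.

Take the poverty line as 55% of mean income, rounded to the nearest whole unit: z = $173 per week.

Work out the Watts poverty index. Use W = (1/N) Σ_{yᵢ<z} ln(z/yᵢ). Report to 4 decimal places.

0.3328

Incomes under z: 30×$40 (q = 30 of N = 132).
Log gaps: ln(173/40) = 1.4644 (×30).
W = 43.932364 / 132 = 0.3328.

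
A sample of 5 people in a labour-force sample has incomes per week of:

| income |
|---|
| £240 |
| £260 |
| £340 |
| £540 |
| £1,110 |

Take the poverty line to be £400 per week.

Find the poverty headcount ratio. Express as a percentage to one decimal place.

3 of the 5 people have income below £400.
H = 3/5 = 60.0%.

60.0%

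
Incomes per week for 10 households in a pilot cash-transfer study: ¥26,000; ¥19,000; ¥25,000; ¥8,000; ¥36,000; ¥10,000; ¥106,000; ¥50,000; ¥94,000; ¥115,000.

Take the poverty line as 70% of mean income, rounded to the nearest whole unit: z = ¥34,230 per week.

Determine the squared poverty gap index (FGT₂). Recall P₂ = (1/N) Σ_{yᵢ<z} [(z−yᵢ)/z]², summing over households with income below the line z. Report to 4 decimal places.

0.1417

Below the line: ¥8,000, ¥10,000, ¥19,000, ¥25,000, ¥26,000 (q = 5 of N = 10).
Shortfall ratios: (34230−8000)/34230 = 0.7663; (34230−10000)/34230 = 0.7079; (34230−19000)/34230 = 0.4449; (34230−25000)/34230 = 0.2696; (34230−26000)/34230 = 0.2404.
Squared: 0.5872; 0.5011; 0.1980; 0.0727; 0.0578.
Sum = 1.416740; P₂ = 1.416740 / 10 = 0.1417.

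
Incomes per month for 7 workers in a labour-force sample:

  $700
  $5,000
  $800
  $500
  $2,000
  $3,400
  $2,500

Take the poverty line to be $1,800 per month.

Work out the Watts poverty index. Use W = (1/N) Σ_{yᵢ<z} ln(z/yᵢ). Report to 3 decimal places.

0.434

Below z: $500, $700, $800 (q = 3 of N = 7).
Log gaps: ln(1800/500) = 1.2809; ln(1800/700) = 0.9445; ln(1800/800) = 0.8109.
W = 3.036326 / 7 = 0.434.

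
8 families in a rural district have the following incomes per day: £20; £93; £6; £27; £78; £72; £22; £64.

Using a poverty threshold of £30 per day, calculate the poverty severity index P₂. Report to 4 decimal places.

Below the line: £6, £20, £22, £27 (q = 4 of N = 8).
Relative gaps: (30−6)/30 = 0.8000; (30−20)/30 = 0.3333; (30−22)/30 = 0.2667; (30−27)/30 = 0.1000.
Squared: 0.6400; 0.1111; 0.0711; 0.0100.
Sum = 0.832222; P₂ = 0.832222 / 8 = 0.1040.

0.1040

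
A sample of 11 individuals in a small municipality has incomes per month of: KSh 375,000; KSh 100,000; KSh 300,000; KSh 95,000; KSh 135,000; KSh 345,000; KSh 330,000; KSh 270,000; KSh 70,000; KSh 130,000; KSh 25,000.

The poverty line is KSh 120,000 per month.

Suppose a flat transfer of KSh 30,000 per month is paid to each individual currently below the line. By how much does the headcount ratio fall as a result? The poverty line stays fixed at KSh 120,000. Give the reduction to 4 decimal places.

0.1818

Before: below the line — KSh 25,000, KSh 70,000, KSh 95,000, KSh 100,000; headcount ratio = 0.363636.
After the KSh 30,000 transfer: below the line — KSh 55,000, KSh 100,000; headcount ratio = 0.181818.
Reduction = 0.363636 − 0.181818 = 0.1818.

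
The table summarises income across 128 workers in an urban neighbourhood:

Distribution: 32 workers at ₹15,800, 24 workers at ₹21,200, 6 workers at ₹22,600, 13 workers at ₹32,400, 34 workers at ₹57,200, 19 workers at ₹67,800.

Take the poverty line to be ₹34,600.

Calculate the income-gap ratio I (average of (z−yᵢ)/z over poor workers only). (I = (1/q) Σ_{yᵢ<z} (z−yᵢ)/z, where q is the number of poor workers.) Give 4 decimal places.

0.3945

Below z: 32×₹15,800, 24×₹21,200, 6×₹22,600, 13×₹32,400 (q = 75 of N = 128).
Relative gaps: 0.5434 (×32), 0.3873 (×24), 0.3468 (×6), 0.0636 (×13); sum = 29.589595.
The income-gap ratio divides by q (the poor only): 29.589595 / 75 = 0.3945.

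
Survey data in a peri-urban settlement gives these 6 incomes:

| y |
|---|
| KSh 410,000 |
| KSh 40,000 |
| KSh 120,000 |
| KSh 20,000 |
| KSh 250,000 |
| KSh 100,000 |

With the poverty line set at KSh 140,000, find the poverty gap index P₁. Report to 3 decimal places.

Below the line: KSh 20,000, KSh 40,000, KSh 100,000, KSh 120,000 (q = 4 of N = 6).
Gap ratios (z−y)/z: (140000−20000)/140000 = 0.8571; (140000−40000)/140000 = 0.7143; (140000−100000)/140000 = 0.2857; (140000−120000)/140000 = 0.1429.
Sum of shortfalls = 2.000000; P₁ averages over all N: 2.000000 / 6 = 0.333.

0.333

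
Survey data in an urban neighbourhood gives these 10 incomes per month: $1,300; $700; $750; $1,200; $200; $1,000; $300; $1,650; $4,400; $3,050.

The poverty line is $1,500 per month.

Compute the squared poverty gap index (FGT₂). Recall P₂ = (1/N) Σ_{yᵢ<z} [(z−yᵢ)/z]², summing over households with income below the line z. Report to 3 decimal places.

Incomes under z: $200, $300, $700, $750, $1,000, $1,200, $1,300 (q = 7 of N = 10).
Relative gaps: (1500−200)/1500 = 0.8667; (1500−300)/1500 = 0.8000; (1500−700)/1500 = 0.5333; (1500−750)/1500 = 0.5000; (1500−1000)/1500 = 0.3333; (1500−1200)/1500 = 0.2000; (1500−1300)/1500 = 0.1333.
Squared: 0.7511; 0.6400; 0.2844; 0.2500; 0.1111; 0.0400; 0.0178.
Sum = 2.094444; P₂ = 2.094444 / 10 = 0.209.

0.209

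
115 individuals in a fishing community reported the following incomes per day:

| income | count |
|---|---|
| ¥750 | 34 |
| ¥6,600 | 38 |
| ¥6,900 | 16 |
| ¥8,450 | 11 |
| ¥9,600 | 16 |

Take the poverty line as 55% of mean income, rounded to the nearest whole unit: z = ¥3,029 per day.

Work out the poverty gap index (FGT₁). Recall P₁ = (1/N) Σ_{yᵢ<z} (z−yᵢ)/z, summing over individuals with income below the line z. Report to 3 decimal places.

0.222

Incomes under z: 34×¥750 (q = 34 of N = 115).
Shortfall ratios: (3029−750)/3029 = 0.7524 (×34).
Σ = 25.581380. Dividing by the full population N = 115 gives P₁ = 0.222.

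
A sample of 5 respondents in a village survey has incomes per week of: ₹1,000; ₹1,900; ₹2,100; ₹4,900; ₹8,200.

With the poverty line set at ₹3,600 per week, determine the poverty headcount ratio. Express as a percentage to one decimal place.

60.0%

3 of the 5 respondents have income below ₹3,600.
H = 3/5 = 60.0%.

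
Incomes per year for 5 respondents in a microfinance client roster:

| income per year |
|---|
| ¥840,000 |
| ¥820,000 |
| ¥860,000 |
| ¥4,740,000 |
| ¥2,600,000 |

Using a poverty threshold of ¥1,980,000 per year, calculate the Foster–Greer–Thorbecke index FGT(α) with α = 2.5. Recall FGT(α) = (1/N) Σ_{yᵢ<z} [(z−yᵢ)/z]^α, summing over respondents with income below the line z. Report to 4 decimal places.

Incomes under z: ¥820,000, ¥840,000, ¥860,000 (q = 3 of N = 5).
Shortfall ratios: (1980000−820000)/1980000 = 0.5859; (1980000−840000)/1980000 = 0.5758; (1980000−860000)/1980000 = 0.5657.
Raised to α = 2.5: 0.26271; 0.25154; 0.24065.
Sum = 0.754897; FGT(2.5) = 0.754897 / 5 = 0.1510.

0.1510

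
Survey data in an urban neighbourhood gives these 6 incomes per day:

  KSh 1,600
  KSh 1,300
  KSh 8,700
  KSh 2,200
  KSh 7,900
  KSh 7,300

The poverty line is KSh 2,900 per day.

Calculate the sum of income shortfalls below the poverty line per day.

KSh 3,600

Poor units: KSh 1,300, KSh 1,600, KSh 2,200 (q = 3 of N = 6).
Individual gaps: 2900−1300 = 1600; 2900−1600 = 1300; 2900−2200 = 700.
Aggregate gap = KSh 3,600.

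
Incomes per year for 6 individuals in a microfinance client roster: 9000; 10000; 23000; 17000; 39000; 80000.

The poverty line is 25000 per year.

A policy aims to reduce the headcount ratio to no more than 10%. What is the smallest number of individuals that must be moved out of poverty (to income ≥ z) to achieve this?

4

4 of the 6 individuals are poor, so H = 4/6 = 0.667.
A headcount ratio of at most 10% allows at most ⌊0.10 × 6⌋ = 0 poor individuals.
So at least 4 − 0 = 4 must be lifted.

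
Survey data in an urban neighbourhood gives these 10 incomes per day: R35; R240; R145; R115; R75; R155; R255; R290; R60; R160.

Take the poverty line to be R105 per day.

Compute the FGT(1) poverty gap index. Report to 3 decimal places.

0.138

Incomes under z: R35, R60, R75 (q = 3 of N = 10).
Shortfall ratios: (105−35)/105 = 0.6667; (105−60)/105 = 0.4286; (105−75)/105 = 0.2857.
Sum of shortfalls = 1.380952; P₁ averages over all N: 1.380952 / 10 = 0.138.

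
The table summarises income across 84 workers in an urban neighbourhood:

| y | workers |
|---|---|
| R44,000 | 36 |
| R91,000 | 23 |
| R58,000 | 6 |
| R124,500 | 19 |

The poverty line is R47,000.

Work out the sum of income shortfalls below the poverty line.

R108,000

Incomes under z: 36×R44,000 (q = 36 of N = 84).
Individual gaps: 36×(47000−44000) = 108000.
Aggregate gap = R108,000.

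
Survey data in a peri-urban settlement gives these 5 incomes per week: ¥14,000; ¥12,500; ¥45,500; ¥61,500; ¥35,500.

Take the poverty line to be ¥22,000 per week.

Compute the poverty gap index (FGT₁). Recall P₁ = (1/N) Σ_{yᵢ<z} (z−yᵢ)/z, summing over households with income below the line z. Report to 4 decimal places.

Below the line: ¥12,500, ¥14,000 (q = 2 of N = 5).
Relative gaps: (22000−12500)/22000 = 0.4318; (22000−14000)/22000 = 0.3636.
Σ = 0.795455. Dividing by the full population N = 5 gives P₁ = 0.1591.

0.1591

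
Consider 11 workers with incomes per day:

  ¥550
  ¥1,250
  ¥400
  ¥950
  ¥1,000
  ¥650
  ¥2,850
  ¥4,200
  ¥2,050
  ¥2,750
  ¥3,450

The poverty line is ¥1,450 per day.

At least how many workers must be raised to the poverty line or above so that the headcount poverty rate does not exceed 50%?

1

6 of the 11 workers are poor, so H = 6/11 = 0.545.
A headcount ratio of at most 50% allows at most ⌊0.50 × 11⌋ = 5 poor workers.
So at least 6 − 5 = 1 must be lifted.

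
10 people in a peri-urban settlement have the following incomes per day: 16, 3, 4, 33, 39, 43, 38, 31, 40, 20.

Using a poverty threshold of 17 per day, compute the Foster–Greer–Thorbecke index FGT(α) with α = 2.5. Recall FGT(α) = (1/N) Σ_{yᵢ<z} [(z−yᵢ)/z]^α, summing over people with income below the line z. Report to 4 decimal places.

0.1128

Below z: 3, 4, 16 (q = 3 of N = 10).
Shortfall ratios: (17−3)/17 = 0.8235; (17−4)/17 = 0.7647; (17−16)/17 = 0.0588.
Raised to α = 2.5: 0.61546; 0.51137; 0.00084.
Sum = 1.127667; FGT(2.5) = 1.127667 / 10 = 0.1128.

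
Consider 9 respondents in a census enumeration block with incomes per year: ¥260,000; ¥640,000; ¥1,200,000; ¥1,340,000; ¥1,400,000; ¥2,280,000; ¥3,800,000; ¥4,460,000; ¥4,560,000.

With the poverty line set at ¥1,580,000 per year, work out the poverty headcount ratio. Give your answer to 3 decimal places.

0.556

5 of the 9 respondents have income below ¥1,580,000.
H = 5/9 = 0.556.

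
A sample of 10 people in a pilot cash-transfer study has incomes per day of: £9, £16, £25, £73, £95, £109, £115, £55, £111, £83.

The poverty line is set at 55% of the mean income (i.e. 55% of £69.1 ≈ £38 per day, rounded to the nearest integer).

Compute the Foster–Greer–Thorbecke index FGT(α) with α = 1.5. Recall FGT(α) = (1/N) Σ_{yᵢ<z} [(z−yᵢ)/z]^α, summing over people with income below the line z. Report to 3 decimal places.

Below the line: £9, £16, £25 (q = 3 of N = 10).
Normalized shortfalls: (38−9)/38 = 0.7632; (38−16)/38 = 0.5789; (38−25)/38 = 0.3421.
Raised to α = 1.5: 0.66669; 0.44051; 0.20010.
Sum = 1.307296; FGT(1.5) = 1.307296 / 10 = 0.131.

0.131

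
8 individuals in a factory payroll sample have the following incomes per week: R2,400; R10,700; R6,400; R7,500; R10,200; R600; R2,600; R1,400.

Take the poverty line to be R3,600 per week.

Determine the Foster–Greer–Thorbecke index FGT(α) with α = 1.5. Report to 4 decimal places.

Below the line: R600, R1,400, R2,400, R2,600 (q = 4 of N = 8).
Shortfall ratios: (3600−600)/3600 = 0.8333; (3600−1400)/3600 = 0.6111; (3600−2400)/3600 = 0.3333; (3600−2600)/3600 = 0.2778.
Raised to α = 1.5: 0.76073; 0.47773; 0.19245; 0.14640.
Sum = 1.577305; FGT(1.5) = 1.577305 / 8 = 0.1972.

0.1972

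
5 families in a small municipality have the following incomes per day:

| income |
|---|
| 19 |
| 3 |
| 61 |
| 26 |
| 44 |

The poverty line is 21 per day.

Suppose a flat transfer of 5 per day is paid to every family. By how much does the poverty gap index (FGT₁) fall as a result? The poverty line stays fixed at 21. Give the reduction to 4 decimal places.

Before: below the line — 3, 19; poverty gap index (FGT₁) = 0.190476.
After the 5 transfer: below the line — 8; poverty gap index (FGT₁) = 0.123810.
Reduction = 0.190476 − 0.123810 = 0.0667.

0.0667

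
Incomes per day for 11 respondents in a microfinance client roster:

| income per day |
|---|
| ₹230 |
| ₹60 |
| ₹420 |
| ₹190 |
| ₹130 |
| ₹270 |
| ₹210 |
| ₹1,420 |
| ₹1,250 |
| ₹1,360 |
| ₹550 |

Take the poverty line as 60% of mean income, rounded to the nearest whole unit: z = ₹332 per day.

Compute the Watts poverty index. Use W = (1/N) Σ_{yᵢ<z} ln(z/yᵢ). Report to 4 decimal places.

0.3853

Incomes under z: ₹60, ₹130, ₹190, ₹210, ₹230, ₹270 (q = 6 of N = 11).
ln(z/y) terms: ln(332/60) = 1.7108; ln(332/130) = 0.9376; ln(332/190) = 0.5581; ln(332/210) = 0.4580; ln(332/230) = 0.3671; ln(332/270) = 0.2067.
W = 4.238298 / 11 = 0.3853.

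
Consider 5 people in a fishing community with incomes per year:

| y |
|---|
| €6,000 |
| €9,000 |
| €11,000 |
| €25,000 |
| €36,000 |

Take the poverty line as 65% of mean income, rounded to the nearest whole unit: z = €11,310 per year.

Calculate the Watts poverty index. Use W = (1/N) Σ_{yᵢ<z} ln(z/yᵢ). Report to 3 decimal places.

Below z: €6,000, €9,000, €11,000 (q = 3 of N = 5).
Log gaps: ln(11310/6000) = 0.6339; ln(11310/9000) = 0.2285; ln(11310/11000) = 0.0278.
W = 0.890183 / 5 = 0.178.

0.178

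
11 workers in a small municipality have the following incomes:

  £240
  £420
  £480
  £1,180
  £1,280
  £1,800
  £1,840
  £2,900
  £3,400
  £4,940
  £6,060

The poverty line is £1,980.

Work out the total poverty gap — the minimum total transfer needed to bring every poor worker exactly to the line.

Below the line: £240, £420, £480, £1,180, £1,280, £1,800, £1,840 (q = 7 of N = 11).
Individual gaps: 1980−240 = 1740; 1980−420 = 1560; 1980−480 = 1500; 1980−1180 = 800; 1980−1280 = 700; 1980−1800 = 180; 1980−1840 = 140.
Aggregate gap = £6,620.

£6,620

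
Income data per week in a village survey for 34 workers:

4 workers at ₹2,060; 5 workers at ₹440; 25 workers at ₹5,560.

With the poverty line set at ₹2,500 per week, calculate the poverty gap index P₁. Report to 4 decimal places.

Incomes under z: 5×₹440, 4×₹2,060 (q = 9 of N = 34).
Shortfall ratios: (2500−440)/2500 = 0.8240 (×5); (2500−2060)/2500 = 0.1760 (×4).
Sum of shortfalls = 4.824000; P₁ averages over all N: 4.824000 / 34 = 0.1419.

0.1419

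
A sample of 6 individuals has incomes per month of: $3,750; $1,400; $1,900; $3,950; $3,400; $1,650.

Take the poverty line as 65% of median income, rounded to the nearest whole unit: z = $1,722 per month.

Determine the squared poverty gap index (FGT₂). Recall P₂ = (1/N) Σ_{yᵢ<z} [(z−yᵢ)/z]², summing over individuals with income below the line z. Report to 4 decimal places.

0.0061

Poor units: $1,400, $1,650 (q = 2 of N = 6).
Normalized shortfalls: (1722−1400)/1722 = 0.1870; (1722−1650)/1722 = 0.0418.
Squared: 0.0350; 0.0017.
Sum = 0.036714; P₂ = 0.036714 / 6 = 0.0061.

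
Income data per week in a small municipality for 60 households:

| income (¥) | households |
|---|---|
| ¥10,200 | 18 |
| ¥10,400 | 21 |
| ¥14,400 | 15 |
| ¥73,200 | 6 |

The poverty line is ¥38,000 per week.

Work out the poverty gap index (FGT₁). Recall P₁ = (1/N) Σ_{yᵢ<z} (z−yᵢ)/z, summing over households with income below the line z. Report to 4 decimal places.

0.6289

Poor units: 18×¥10,200, 21×¥10,400, 15×¥14,400 (q = 54 of N = 60).
Shortfall ratios: (38000−10200)/38000 = 0.7316 (×18); (38000−10400)/38000 = 0.7263 (×21); (38000−14400)/38000 = 0.6211 (×15).
Sum of shortfalls = 37.736842; P₁ averages over all N: 37.736842 / 60 = 0.6289.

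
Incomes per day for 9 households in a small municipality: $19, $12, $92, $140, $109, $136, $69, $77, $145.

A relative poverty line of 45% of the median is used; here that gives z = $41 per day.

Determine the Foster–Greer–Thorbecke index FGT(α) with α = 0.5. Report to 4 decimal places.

Poor units: $12, $19 (q = 2 of N = 9).
Shortfall ratios: (41−12)/41 = 0.7073; (41−19)/41 = 0.5366.
Raised to α = 0.5: 0.84102; 0.73252.
Sum = 1.573541; FGT(0.5) = 1.573541 / 9 = 0.1748.

0.1748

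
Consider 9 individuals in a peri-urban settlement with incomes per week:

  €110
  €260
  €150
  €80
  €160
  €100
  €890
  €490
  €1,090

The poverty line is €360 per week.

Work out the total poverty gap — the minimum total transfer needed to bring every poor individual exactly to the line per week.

Poor units: €80, €100, €110, €150, €160, €260 (q = 6 of N = 9).
Individual gaps: 360−80 = 280; 360−100 = 260; 360−110 = 250; 360−150 = 210; 360−160 = 200; 360−260 = 100.
Aggregate gap = €1,300.

€1,300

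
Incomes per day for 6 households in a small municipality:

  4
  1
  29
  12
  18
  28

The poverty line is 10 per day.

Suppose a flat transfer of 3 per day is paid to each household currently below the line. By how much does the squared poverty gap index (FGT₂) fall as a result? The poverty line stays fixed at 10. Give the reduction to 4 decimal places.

Before: below the line — 1, 4; squared poverty gap index (FGT₂) = 0.195000.
After the 3 transfer: below the line — 4, 7; squared poverty gap index (FGT₂) = 0.075000.
Reduction = 0.195000 − 0.075000 = 0.1200.

0.1200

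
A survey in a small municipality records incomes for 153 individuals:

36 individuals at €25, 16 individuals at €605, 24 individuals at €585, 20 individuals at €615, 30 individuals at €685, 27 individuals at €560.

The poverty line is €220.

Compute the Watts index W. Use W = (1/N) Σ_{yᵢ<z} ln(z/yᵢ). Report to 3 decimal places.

0.512

Poor units: 36×€25 (q = 36 of N = 153).
Log gaps: ln(220/25) = 2.1748 (×36).
W = 78.291062 / 153 = 0.512.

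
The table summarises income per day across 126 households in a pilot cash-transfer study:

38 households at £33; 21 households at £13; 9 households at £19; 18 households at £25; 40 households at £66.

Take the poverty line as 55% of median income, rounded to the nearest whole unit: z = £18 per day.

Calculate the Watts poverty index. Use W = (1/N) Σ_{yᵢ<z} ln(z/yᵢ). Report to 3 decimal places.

0.054

Incomes under z: 21×£13 (q = 21 of N = 126).
Log shortfalls: ln(18/13) = 0.3254 (×21).
W = 6.833870 / 126 = 0.054.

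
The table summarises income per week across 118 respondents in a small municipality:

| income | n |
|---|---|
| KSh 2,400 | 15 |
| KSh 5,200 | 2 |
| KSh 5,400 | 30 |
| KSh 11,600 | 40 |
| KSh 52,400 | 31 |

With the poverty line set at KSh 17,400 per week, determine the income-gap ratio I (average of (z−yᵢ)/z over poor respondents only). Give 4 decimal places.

Poor units: 15×KSh 2,400, 2×KSh 5,200, 30×KSh 5,400, 40×KSh 11,600 (q = 87 of N = 118).
Relative gaps: 0.8621 (×15), 0.7011 (×2), 0.6897 (×30), 0.3333 (×40); sum = 48.356322.
The income-gap ratio divides by q (the poor only): 48.356322 / 87 = 0.5558.

0.5558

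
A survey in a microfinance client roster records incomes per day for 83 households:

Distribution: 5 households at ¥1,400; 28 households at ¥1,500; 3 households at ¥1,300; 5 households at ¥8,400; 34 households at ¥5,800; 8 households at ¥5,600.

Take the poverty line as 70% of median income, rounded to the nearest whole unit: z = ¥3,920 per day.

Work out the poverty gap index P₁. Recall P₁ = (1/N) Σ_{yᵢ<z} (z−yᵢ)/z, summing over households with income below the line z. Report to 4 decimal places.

Incomes under z: 3×¥1,300, 5×¥1,400, 28×¥1,500 (q = 36 of N = 83).
Gap ratios (z−y)/z: (3920−1300)/3920 = 0.6684 (×3); (3920−1400)/3920 = 0.6429 (×5); (3920−1500)/3920 = 0.6173 (×28).
Σ = 22.505102. Dividing by the full population N = 83 gives P₁ = 0.2711.

0.2711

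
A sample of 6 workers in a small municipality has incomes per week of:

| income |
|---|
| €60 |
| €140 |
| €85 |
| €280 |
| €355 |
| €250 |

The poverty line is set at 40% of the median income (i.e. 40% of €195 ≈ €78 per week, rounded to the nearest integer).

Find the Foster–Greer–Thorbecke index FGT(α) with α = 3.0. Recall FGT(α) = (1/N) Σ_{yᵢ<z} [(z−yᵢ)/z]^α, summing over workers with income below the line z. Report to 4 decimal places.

Incomes under z: €60 (q = 1 of N = 6).
Normalized shortfalls: (78−60)/78 = 0.2308.
Raised to α = 3.0: 0.01229.
Sum = 0.012289; FGT(3.0) = 0.012289 / 6 = 0.0020.

0.0020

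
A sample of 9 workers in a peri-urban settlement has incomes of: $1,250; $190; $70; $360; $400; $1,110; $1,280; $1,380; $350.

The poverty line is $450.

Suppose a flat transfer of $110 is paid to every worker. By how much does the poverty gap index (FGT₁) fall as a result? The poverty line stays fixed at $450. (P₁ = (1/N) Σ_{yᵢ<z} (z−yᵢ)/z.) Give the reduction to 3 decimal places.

0.114

Before: below the line — $70, $190, $350, $360, $400; poverty gap index (FGT₁) = 0.21728.
After the $110 transfer: below the line — $180, $300; poverty gap index (FGT₁) = 0.10370.
Reduction = 0.21728 − 0.10370 = 0.114.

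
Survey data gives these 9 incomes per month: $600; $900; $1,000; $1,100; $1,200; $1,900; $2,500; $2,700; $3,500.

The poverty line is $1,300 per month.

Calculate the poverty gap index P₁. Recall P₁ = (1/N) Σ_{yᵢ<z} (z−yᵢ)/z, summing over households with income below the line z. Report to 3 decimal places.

Poor units: $600, $900, $1,000, $1,100, $1,200 (q = 5 of N = 9).
Gap ratios (z−y)/z: (1300−600)/1300 = 0.5385; (1300−900)/1300 = 0.3077; (1300−1000)/1300 = 0.2308; (1300−1100)/1300 = 0.1538; (1300−1200)/1300 = 0.0769.
Sum of shortfalls = 1.307692; P₁ averages over all N: 1.307692 / 9 = 0.145.

0.145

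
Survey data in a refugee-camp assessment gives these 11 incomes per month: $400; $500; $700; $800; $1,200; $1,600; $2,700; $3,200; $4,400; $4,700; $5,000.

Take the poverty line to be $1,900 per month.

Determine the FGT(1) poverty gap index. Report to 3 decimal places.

0.297

Below z: $400, $500, $700, $800, $1,200, $1,600 (q = 6 of N = 11).
Normalized shortfalls: (1900−400)/1900 = 0.7895; (1900−500)/1900 = 0.7368; (1900−700)/1900 = 0.6316; (1900−800)/1900 = 0.5789; (1900−1200)/1900 = 0.3684; (1900−1600)/1900 = 0.1579.
Σ = 3.263158. Dividing by the full population N = 11 gives P₁ = 0.297.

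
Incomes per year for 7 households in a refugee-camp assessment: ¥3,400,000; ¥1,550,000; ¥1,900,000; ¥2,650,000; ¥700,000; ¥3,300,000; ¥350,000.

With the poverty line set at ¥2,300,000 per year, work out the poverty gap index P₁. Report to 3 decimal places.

0.292

Below z: ¥350,000, ¥700,000, ¥1,550,000, ¥1,900,000 (q = 4 of N = 7).
Relative gaps: (2300000−350000)/2300000 = 0.8478; (2300000−700000)/2300000 = 0.6957; (2300000−1550000)/2300000 = 0.3261; (2300000−1900000)/2300000 = 0.1739.
Σ = 2.043478. Dividing by the full population N = 7 gives P₁ = 0.292.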